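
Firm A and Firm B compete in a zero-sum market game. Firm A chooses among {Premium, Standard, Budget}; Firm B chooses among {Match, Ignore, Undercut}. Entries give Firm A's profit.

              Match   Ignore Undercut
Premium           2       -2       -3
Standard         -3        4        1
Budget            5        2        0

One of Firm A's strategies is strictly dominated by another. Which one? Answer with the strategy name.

Premium

Budget gives a strictly higher payoff than Premium against every column: 5 > 2, 2 > -2, 0 > -3.
So Premium is strictly dominated and Firm A never plays it.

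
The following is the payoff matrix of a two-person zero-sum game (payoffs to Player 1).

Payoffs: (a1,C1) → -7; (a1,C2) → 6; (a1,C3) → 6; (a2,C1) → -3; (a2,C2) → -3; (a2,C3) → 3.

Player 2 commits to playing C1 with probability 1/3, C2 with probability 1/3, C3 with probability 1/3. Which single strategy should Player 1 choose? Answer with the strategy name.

a1

Expected payoff of a1: (1/3)·(-7) + (1/3)·6 + (1/3)·6 = 5/3.
Expected payoff of a2: (1/3)·(-3) + (1/3)·(-3) + (1/3)·3 = -1.
The largest is 5/3, so Player 1's best response is a1.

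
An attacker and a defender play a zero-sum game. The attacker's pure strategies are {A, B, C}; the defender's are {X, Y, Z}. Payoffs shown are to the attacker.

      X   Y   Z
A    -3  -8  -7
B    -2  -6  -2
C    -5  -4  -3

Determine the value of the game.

Row minima: A → -8, B → -6, C → -5; maximin = -5.
Column maxima: X → -2, Y → -4, Z → -2; minimax = -4.
-5 ≠ -4, so there is no saddle point; optimal play is mixed.
A is strictly dominated by B, so the attacker never plays it.
Z is strictly dominated by Y (it gives the attacker strictly more in every row), so the defender never plays it.
On the remaining 2×2 (B, C vs X, Y):
Let the attacker play B with probability p. Expected payoff against X: (-2)p + (-5)(1−p) = 3p − 5; against Y: (-6)p + (-4)(1−p) = −2p − 4.
Setting these equal: 3p − 5 = −2p − 4 ⇒ 5p = 1 ⇒ p = 1/5, and the value is (3)·(1/5) − 5 = -22/5.
For the defender: with q = P(X), equating B's and C's payoffs gives 4q − 6 = −q − 4 ⇒ q = 2/5.

-22/5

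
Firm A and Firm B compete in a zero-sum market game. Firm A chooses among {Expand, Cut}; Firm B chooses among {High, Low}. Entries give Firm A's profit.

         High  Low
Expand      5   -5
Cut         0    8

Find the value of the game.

Row minima: Expand → -5, Cut → 0; maximin = 0.
Column maxima: High → 5, Low → 8; minimax = 5.
0 ≠ 5, so there is no saddle point; optimal play is mixed.
Let Firm A play Expand with probability p. Expected payoff against High: 5p + 0(1−p) = 5p; against Low: (-5)p + 8(1−p) = −13p + 8.
Setting these equal: 5p = −13p + 8 ⇒ 18p = 8 ⇒ p = 4/9, and the value is (5)·(4/9) = 20/9.
For Firm B: with q = P(High), equating Expand's and Cut's payoffs gives 10q − 5 = −8q + 8 ⇒ q = 13/18.

20/9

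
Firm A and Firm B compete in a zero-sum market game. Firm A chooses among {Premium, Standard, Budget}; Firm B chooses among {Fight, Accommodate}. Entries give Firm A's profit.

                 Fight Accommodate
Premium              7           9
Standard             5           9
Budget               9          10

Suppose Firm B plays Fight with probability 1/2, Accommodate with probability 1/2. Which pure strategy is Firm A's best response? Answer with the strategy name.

Budget

Expected payoff of Premium: (1/2)·7 + (1/2)·9 = 8.
Expected payoff of Standard: (1/2)·5 + (1/2)·9 = 7.
Expected payoff of Budget: (1/2)·9 + (1/2)·10 = 19/2.
The largest is 19/2, so Firm A's best response is Budget.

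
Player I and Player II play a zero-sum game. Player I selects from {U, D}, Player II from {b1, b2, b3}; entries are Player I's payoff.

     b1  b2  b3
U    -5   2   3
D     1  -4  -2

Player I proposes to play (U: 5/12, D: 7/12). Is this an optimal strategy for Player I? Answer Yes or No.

Against b1 this mix gives (5/12)·(-5) + (7/12)·1 = -3/2.
Against b2 this mix gives (5/12)·2 + (7/12)·(-4) = -3/2.
Against b3 this mix gives (5/12)·3 + (7/12)·(-2) = 1/12.
All of Player II's active replies (b1, b2) yield -3/2, and no column does worse for Player I. The mix makes Player II indifferent and guarantees -3/2, so it is optimal.

Yes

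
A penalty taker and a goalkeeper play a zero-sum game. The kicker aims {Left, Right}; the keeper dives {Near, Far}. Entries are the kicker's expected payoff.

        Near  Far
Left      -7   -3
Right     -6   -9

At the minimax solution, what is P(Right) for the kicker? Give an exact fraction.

4/7

Row minima: Left → -7, Right → -9; maximin = -7.
Column maxima: Near → -6, Far → -3; minimax = -6.
-7 ≠ -6, so there is no saddle point; optimal play is mixed.
Let the kicker play Left with probability p. Expected payoff against Near: (-7)p + (-6)(1−p) = −p − 6; against Far: (-3)p + (-9)(1−p) = 6p − 9.
Setting these equal: −p − 6 = 6p − 9 ⇒ −7p = -3 ⇒ p = 3/7, and the value is (-1)·(3/7) − 6 = -45/7.
For the keeper: with q = P(Near), equating Left's and Right's payoffs gives −4q − 3 = 3q − 9 ⇒ q = 6/7.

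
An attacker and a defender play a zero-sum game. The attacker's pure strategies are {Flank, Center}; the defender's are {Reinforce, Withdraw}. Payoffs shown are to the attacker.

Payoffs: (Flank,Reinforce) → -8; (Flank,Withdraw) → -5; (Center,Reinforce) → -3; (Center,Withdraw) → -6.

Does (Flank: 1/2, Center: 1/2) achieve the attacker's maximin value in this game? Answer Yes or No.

Against Reinforce this mix gives (1/2)·(-8) + (1/2)·(-3) = -11/2.
Against Withdraw this mix gives (1/2)·(-5) + (1/2)·(-6) = -11/2.
All of the defender's active replies (Reinforce, Withdraw) yield -11/2, and no column does worse for the attacker. The mix makes the defender indifferent and guarantees -11/2, so it is optimal.

Yes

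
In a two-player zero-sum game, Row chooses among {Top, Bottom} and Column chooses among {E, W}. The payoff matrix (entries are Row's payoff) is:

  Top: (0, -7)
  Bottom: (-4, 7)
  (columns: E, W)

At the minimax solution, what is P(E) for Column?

7/9

Row minima: Top → -7, Bottom → -4; maximin = -4.
Column maxima: E → 0, W → 7; minimax = 0.
-4 ≠ 0, so there is no saddle point; optimal play is mixed.
Let Row play Top with probability p. Expected payoff against E: 0p + (-4)(1−p) = 4p − 4; against W: (-7)p + 7(1−p) = −14p + 7.
Setting these equal: 4p − 4 = −14p + 7 ⇒ 18p = 11 ⇒ p = 11/18, and the value is (4)·(11/18) − 4 = -14/9.
For Column: with q = P(E), equating Top's and Bottom's payoffs gives 7q − 7 = −11q + 7 ⇒ q = 7/9.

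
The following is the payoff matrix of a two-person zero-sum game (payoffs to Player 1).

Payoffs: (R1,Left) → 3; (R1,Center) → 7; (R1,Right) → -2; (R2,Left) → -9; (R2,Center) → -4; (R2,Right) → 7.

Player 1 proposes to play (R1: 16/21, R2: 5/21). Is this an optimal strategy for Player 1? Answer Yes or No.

Against Left this mix gives (16/21)·3 + (5/21)·(-9) = 1/7.
Against Center this mix gives (16/21)·7 + (5/21)·(-4) = 92/21.
Against Right this mix gives (16/21)·(-2) + (5/21)·7 = 1/7.
All of Player 2's active replies (Left, Right) yield 1/7, and no column does worse for Player 1. The mix makes Player 2 indifferent and guarantees 1/7, so it is optimal.

Yes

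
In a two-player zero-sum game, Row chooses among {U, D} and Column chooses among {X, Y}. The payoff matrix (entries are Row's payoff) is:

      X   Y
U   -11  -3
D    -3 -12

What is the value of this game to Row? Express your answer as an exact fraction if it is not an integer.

-123/17

Row minima: U → -11, D → -12; maximin = -11.
Column maxima: X → -3, Y → -3; minimax = -3.
-11 ≠ -3, so there is no saddle point; optimal play is mixed.
Let Row play U with probability p. Expected payoff against X: (-11)p + (-3)(1−p) = −8p − 3; against Y: (-3)p + (-12)(1−p) = 9p − 12.
Setting these equal: −8p − 3 = 9p − 12 ⇒ −17p = -9 ⇒ p = 9/17, and the value is (-8)·(9/17) − 3 = -123/17.
For Column: with q = P(X), equating U's and D's payoffs gives −8q − 3 = 9q − 12 ⇒ q = 9/17.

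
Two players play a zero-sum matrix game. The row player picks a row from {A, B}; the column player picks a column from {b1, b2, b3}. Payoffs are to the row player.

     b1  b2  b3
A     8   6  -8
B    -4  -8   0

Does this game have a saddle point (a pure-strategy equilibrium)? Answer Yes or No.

Row minima: A → -8, B → -8; maximin = -8.
Column maxima: b1 → 8, b2 → 6, b3 → 0; minimax = 0.
-8 ≠ 0, so no pure-strategy equilibrium exists.

No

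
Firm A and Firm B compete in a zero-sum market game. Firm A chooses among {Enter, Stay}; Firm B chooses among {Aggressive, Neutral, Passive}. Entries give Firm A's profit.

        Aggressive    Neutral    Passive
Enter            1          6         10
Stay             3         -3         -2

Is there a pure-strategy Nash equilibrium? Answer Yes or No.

No

Row minima: Enter → 1, Stay → -3; maximin = 1.
Column maxima: Aggressive → 3, Neutral → 6, Passive → 10; minimax = 3.
1 ≠ 3, so no pure-strategy equilibrium exists.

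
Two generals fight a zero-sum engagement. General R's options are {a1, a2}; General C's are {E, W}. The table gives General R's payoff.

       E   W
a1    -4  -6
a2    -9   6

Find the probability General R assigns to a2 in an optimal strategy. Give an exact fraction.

2/17

Row minima: a1 → -6, a2 → -9; maximin = -6.
Column maxima: E → -4, W → 6; minimax = -4.
-6 ≠ -4, so there is no saddle point; optimal play is mixed.
Let General R play a1 with probability p. Expected payoff against E: (-4)p + (-9)(1−p) = 5p − 9; against W: (-6)p + 6(1−p) = −12p + 6.
Setting these equal: 5p − 9 = −12p + 6 ⇒ 17p = 15 ⇒ p = 15/17, and the value is (5)·(15/17) − 9 = -78/17.
For General C: with q = P(E), equating a1's and a2's payoffs gives 2q − 6 = −15q + 6 ⇒ q = 12/17.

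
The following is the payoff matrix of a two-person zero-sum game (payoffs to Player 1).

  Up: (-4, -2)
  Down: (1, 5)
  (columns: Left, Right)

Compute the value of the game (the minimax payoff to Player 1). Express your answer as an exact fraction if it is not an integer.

1

Row minima: Up → -4, Down → 1; maximin = 1.
Column maxima: Left → 1, Right → 5; minimax = 1.
Since maximin = minimax = 1, there is a saddle point and the value is 1.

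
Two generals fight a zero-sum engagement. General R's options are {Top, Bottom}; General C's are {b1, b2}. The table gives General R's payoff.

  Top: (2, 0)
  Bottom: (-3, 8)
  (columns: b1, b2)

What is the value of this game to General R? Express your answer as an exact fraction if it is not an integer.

16/13

Row minima: Top → 0, Bottom → -3; maximin = 0.
Column maxima: b1 → 2, b2 → 8; minimax = 2.
0 ≠ 2, so there is no saddle point; optimal play is mixed.
Let General R play Top with probability p. Expected payoff against b1: 2p + (-3)(1−p) = 5p − 3; against b2: 0p + 8(1−p) = −8p + 8.
Setting these equal: 5p − 3 = −8p + 8 ⇒ 13p = 11 ⇒ p = 11/13, and the value is (5)·(11/13) − 3 = 16/13.
For General C: with q = P(b1), equating Top's and Bottom's payoffs gives 2q = −11q + 8 ⇒ q = 8/13.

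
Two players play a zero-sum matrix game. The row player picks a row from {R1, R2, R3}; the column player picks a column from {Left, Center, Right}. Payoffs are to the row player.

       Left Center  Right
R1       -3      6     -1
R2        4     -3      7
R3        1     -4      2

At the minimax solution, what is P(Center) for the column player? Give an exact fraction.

7/16

Row minima: R1 → -3, R2 → -3, R3 → -4; maximin = -3.
Column maxima: Left → 4, Center → 6, Right → 7; minimax = 4.
-3 ≠ 4, so there is no saddle point; optimal play is mixed.
R3 is strictly dominated by R2, so the row player never plays it.
Right is strictly dominated by Left (it gives the row player strictly more in every row), so the column player never plays it.
On the remaining 2×2 (R1, R2 vs Left, Center):
Let the row player play R1 with probability p. Expected payoff against Left: (-3)p + 4(1−p) = −7p + 4; against Center: 6p + (-3)(1−p) = 9p − 3.
Setting these equal: −7p + 4 = 9p − 3 ⇒ −16p = -7 ⇒ p = 7/16, and the value is (-7)·(7/16) + 4 = 15/16.
For the column player: with q = P(Left), equating R1's and R2's payoffs gives −9q + 6 = 7q − 3 ⇒ q = 9/16.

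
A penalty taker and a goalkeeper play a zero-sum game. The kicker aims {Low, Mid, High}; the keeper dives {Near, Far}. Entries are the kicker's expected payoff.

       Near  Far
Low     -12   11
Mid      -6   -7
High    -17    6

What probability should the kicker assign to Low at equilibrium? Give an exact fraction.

1/24

Row minima: Low → -12, Mid → -7, High → -17; maximin = -7.
Column maxima: Near → -6, Far → 11; minimax = -6.
-7 ≠ -6, so there is no saddle point; optimal play is mixed.
High is strictly dominated by Low, so the kicker never plays it.
On the remaining 2×2 (Low, Mid vs Near, Far):
Let the kicker play Low with probability p. Expected payoff against Near: (-12)p + (-6)(1−p) = −6p − 6; against Far: 11p + (-7)(1−p) = 18p − 7.
Setting these equal: −6p − 6 = 18p − 7 ⇒ −24p = -1 ⇒ p = 1/24, and the value is (-6)·(1/24) − 6 = -25/4.
For the keeper: with q = P(Near), equating Low's and Mid's payoffs gives −23q + 11 = q − 7 ⇒ q = 3/4.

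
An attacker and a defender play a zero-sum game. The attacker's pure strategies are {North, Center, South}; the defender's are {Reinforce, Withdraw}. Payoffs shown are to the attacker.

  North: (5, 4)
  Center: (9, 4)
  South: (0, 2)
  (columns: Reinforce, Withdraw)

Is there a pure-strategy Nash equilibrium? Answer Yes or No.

Row minima: North → 4, Center → 4, South → 0; maximin = 4.
Column maxima: Reinforce → 9, Withdraw → 4; minimax = 4.
maximin = minimax = 4, so a saddle point exists.

Yes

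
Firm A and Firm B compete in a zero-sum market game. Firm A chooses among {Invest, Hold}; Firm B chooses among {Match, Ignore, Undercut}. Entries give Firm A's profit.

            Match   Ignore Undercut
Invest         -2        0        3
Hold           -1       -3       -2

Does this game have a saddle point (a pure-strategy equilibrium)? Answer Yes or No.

No

Row minima: Invest → -2, Hold → -3; maximin = -2.
Column maxima: Match → -1, Ignore → 0, Undercut → 3; minimax = -1.
-2 ≠ -1, so no pure-strategy equilibrium exists.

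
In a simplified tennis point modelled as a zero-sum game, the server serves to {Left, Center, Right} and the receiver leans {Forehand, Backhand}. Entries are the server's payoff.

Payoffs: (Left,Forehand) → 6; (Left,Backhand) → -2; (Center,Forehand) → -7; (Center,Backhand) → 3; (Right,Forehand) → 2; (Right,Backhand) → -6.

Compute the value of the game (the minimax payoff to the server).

2/9

Row minima: Left → -2, Center → -7, Right → -6; maximin = -2.
Column maxima: Forehand → 6, Backhand → 3; minimax = 3.
-2 ≠ 3, so there is no saddle point; optimal play is mixed.
Right is strictly dominated by Left, so the server never plays it.
On the remaining 2×2 (Left, Center vs Forehand, Backhand):
Let the server play Left with probability p. Expected payoff against Forehand: 6p + (-7)(1−p) = 13p − 7; against Backhand: (-2)p + 3(1−p) = −5p + 3.
Setting these equal: 13p − 7 = −5p + 3 ⇒ 18p = 10 ⇒ p = 5/9, and the value is (13)·(5/9) − 7 = 2/9.
For the receiver: with q = P(Forehand), equating Left's and Center's payoffs gives 8q − 2 = −10q + 3 ⇒ q = 5/18.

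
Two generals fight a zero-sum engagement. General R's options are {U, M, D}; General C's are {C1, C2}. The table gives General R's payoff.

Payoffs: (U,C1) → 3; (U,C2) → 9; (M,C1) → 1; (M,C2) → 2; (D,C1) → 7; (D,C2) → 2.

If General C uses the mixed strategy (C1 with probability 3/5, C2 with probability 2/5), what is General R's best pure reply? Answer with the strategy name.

Expected payoff of U: (3/5)·3 + (2/5)·9 = 27/5.
Expected payoff of M: (3/5)·1 + (2/5)·2 = 7/5.
Expected payoff of D: (3/5)·7 + (2/5)·2 = 5.
The largest is 27/5, so General R's best response is U.

U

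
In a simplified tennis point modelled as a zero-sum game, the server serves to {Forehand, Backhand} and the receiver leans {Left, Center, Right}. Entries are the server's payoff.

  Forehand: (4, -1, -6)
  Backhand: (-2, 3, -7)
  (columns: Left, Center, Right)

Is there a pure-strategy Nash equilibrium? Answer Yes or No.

Yes

Row minima: Forehand → -6, Backhand → -7; maximin = -6.
Column maxima: Left → 4, Center → 3, Right → -6; minimax = -6.
maximin = minimax = -6, so a saddle point exists.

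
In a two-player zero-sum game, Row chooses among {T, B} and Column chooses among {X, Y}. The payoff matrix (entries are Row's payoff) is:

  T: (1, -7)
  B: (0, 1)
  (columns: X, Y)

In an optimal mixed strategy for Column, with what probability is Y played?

Row minima: T → -7, B → 0; maximin = 0.
Column maxima: X → 1, Y → 1; minimax = 1.
0 ≠ 1, so there is no saddle point; optimal play is mixed.
Let Row play T with probability p. Expected payoff against X: 1p + 0(1−p) = p; against Y: (-7)p + 1(1−p) = −8p + 1.
Setting these equal: p = −8p + 1 ⇒ 9p = 1 ⇒ p = 1/9, and the value is (1)·(1/9) = 1/9.
For Column: with q = P(X), equating T's and B's payoffs gives 8q − 7 = −q + 1 ⇒ q = 8/9.

1/9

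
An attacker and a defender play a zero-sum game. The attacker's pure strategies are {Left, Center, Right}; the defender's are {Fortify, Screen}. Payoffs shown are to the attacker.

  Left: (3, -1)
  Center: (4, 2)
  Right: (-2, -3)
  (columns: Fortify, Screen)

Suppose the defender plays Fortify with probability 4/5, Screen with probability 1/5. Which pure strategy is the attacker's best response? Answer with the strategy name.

Center

Expected payoff of Left: (4/5)·3 + (1/5)·(-1) = 11/5.
Expected payoff of Center: (4/5)·4 + (1/5)·2 = 18/5.
Expected payoff of Right: (4/5)·(-2) + (1/5)·(-3) = -11/5.
The largest is 18/5, so the attacker's best response is Center.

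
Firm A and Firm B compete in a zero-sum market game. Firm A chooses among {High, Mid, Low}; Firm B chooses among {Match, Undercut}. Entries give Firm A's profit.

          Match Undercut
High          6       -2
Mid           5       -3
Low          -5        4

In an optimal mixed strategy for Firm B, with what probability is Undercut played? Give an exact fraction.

11/17

Row minima: High → -2, Mid → -3, Low → -5; maximin = -2.
Column maxima: Match → 6, Undercut → 4; minimax = 4.
-2 ≠ 4, so there is no saddle point; optimal play is mixed.
Mid is strictly dominated by High, so Firm A never plays it.
On the remaining 2×2 (High, Low vs Match, Undercut):
Let Firm A play High with probability p. Expected payoff against Match: 6p + (-5)(1−p) = 11p − 5; against Undercut: (-2)p + 4(1−p) = −6p + 4.
Setting these equal: 11p − 5 = −6p + 4 ⇒ 17p = 9 ⇒ p = 9/17, and the value is (11)·(9/17) − 5 = 14/17.
For Firm B: with q = P(Match), equating High's and Low's payoffs gives 8q − 2 = −9q + 4 ⇒ q = 6/17.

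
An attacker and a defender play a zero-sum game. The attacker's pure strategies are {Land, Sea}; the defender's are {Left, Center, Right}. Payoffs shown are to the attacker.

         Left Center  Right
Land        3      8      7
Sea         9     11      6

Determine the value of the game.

45/7

Row minima: Land → 3, Sea → 6; maximin = 6.
Column maxima: Left → 9, Center → 11, Right → 7; minimax = 7.
6 ≠ 7, so there is no saddle point; optimal play is mixed.
Center is strictly dominated by Left (it gives the attacker strictly more in every row), so the defender never plays it.
On the remaining 2×2 (Land, Sea vs Left, Right):
Let the attacker play Land with probability p. Expected payoff against Left: 3p + 9(1−p) = −6p + 9; against Right: 7p + 6(1−p) = p + 6.
Setting these equal: −6p + 9 = p + 6 ⇒ −7p = -3 ⇒ p = 3/7, and the value is (-6)·(3/7) + 9 = 45/7.
For the defender: with q = P(Left), equating Land's and Sea's payoffs gives −4q + 7 = 3q + 6 ⇒ q = 1/7.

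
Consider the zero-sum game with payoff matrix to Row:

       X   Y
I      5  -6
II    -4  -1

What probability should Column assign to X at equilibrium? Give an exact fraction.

5/14

Row minima: I → -6, II → -4; maximin = -4.
Column maxima: X → 5, Y → -1; minimax = -1.
-4 ≠ -1, so there is no saddle point; optimal play is mixed.
Let Row play I with probability p. Expected payoff against X: 5p + (-4)(1−p) = 9p − 4; against Y: (-6)p + (-1)(1−p) = −5p − 1.
Setting these equal: 9p − 4 = −5p − 1 ⇒ 14p = 3 ⇒ p = 3/14, and the value is (9)·(3/14) − 4 = -29/14.
For Column: with q = P(X), equating I's and II's payoffs gives 11q − 6 = −3q − 1 ⇒ q = 5/14.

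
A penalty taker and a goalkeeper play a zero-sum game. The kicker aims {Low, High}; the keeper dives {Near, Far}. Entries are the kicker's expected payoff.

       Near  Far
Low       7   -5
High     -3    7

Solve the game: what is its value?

17/11

Row minima: Low → -5, High → -3; maximin = -3.
Column maxima: Near → 7, Far → 7; minimax = 7.
-3 ≠ 7, so there is no saddle point; optimal play is mixed.
Let the kicker play Low with probability p. Expected payoff against Near: 7p + (-3)(1−p) = 10p − 3; against Far: (-5)p + 7(1−p) = −12p + 7.
Setting these equal: 10p − 3 = −12p + 7 ⇒ 22p = 10 ⇒ p = 5/11, and the value is (10)·(5/11) − 3 = 17/11.
For the keeper: with q = P(Near), equating Low's and High's payoffs gives 12q − 5 = −10q + 7 ⇒ q = 6/11.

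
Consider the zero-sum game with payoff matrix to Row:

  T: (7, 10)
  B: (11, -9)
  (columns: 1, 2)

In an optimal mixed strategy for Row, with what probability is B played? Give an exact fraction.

Row minima: T → 7, B → -9; maximin = 7.
Column maxima: 1 → 11, 2 → 10; minimax = 10.
7 ≠ 10, so there is no saddle point; optimal play is mixed.
Let Row play T with probability p. Expected payoff against 1: 7p + 11(1−p) = −4p + 11; against 2: 10p + (-9)(1−p) = 19p − 9.
Setting these equal: −4p + 11 = 19p − 9 ⇒ −23p = -20 ⇒ p = 20/23, and the value is (-4)·(20/23) + 11 = 173/23.
For Column: with q = P(1), equating T's and B's payoffs gives −3q + 10 = 20q − 9 ⇒ q = 19/23.

3/23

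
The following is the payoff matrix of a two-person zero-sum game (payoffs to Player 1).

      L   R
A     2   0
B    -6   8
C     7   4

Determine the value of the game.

80/17

Row minima: A → 0, B → -6, C → 4; maximin = 4.
Column maxima: L → 7, R → 8; minimax = 7.
4 ≠ 7, so there is no saddle point; optimal play is mixed.
A is strictly dominated by C, so Player 1 never plays it.
On the remaining 2×2 (B, C vs L, R):
Let Player 1 play B with probability p. Expected payoff against L: (-6)p + 7(1−p) = −13p + 7; against R: 8p + 4(1−p) = 4p + 4.
Setting these equal: −13p + 7 = 4p + 4 ⇒ −17p = -3 ⇒ p = 3/17, and the value is (-13)·(3/17) + 7 = 80/17.
For Player 2: with q = P(L), equating B's and C's payoffs gives −14q + 8 = 3q + 4 ⇒ q = 4/17.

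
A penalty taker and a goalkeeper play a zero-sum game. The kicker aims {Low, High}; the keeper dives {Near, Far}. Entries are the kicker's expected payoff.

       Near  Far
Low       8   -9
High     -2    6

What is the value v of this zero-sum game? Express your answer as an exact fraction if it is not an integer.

6/5

Row minima: Low → -9, High → -2; maximin = -2.
Column maxima: Near → 8, Far → 6; minimax = 6.
-2 ≠ 6, so there is no saddle point; optimal play is mixed.
Let the kicker play Low with probability p. Expected payoff against Near: 8p + (-2)(1−p) = 10p − 2; against Far: (-9)p + 6(1−p) = −15p + 6.
Setting these equal: 10p − 2 = −15p + 6 ⇒ 25p = 8 ⇒ p = 8/25, and the value is (10)·(8/25) − 2 = 6/5.
For the keeper: with q = P(Near), equating Low's and High's payoffs gives 17q − 9 = −8q + 6 ⇒ q = 3/5.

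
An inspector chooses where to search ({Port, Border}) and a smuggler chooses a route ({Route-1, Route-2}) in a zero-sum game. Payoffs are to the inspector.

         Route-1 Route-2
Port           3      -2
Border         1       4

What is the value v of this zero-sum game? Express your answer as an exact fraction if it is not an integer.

Row minima: Port → -2, Border → 1; maximin = 1.
Column maxima: Route-1 → 3, Route-2 → 4; minimax = 3.
1 ≠ 3, so there is no saddle point; optimal play is mixed.
Let the inspector play Port with probability p. Expected payoff against Route-1: 3p + 1(1−p) = 2p + 1; against Route-2: (-2)p + 4(1−p) = −6p + 4.
Setting these equal: 2p + 1 = −6p + 4 ⇒ 8p = 3 ⇒ p = 3/8, and the value is (2)·(3/8) + 1 = 7/4.
For the smuggler: with q = P(Route-1), equating Port's and Border's payoffs gives 5q − 2 = −3q + 4 ⇒ q = 3/4.

7/4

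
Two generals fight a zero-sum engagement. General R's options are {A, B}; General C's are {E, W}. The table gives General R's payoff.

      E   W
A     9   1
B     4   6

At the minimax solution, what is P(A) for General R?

Row minima: A → 1, B → 4; maximin = 4.
Column maxima: E → 9, W → 6; minimax = 6.
4 ≠ 6, so there is no saddle point; optimal play is mixed.
Let General R play A with probability p. Expected payoff against E: 9p + 4(1−p) = 5p + 4; against W: 1p + 6(1−p) = −5p + 6.
Setting these equal: 5p + 4 = −5p + 6 ⇒ 10p = 2 ⇒ p = 1/5, and the value is (5)·(1/5) + 4 = 5.
For General C: with q = P(E), equating A's and B's payoffs gives 8q + 1 = −2q + 6 ⇒ q = 1/2.

1/5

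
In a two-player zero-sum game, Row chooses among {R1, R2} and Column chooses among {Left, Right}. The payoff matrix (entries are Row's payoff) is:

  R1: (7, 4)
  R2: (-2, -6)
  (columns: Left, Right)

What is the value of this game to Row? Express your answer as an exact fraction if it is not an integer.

Row minima: R1 → 4, R2 → -6; maximin = 4.
Column maxima: Left → 7, Right → 4; minimax = 4.
Since maximin = minimax = 4, there is a saddle point and the value is 4.

4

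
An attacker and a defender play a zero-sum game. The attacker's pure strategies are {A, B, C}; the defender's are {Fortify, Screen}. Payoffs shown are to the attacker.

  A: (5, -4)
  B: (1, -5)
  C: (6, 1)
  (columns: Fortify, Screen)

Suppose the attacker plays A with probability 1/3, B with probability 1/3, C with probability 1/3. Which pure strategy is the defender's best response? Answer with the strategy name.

If the defender plays Fortify, the attacker's expected payoff is (1/3)·5 + (1/3)·1 + (1/3)·6 = 4.
If the defender plays Screen, the attacker's expected payoff is (1/3)·(-4) + (1/3)·(-5) + (1/3)·1 = -8/3.
The defender minimizes the attacker's payoff; the smallest is -8/3, so the best response is Screen.

Screen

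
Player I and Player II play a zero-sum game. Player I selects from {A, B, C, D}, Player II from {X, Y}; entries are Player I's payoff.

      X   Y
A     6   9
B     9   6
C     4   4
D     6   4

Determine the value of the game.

15/2

Row minima: A → 6, B → 6, C → 4, D → 4; maximin = 6.
Column maxima: X → 9, Y → 9; minimax = 9.
6 ≠ 9, so there is no saddle point; optimal play is mixed.
C is strictly dominated by A, so Player I never plays it.
D is strictly dominated by B, so Player I never plays it.
On the remaining 2×2 (A, B vs X, Y):
Let Player I play A with probability p. Expected payoff against X: 6p + 9(1−p) = −3p + 9; against Y: 9p + 6(1−p) = 3p + 6.
Setting these equal: −3p + 9 = 3p + 6 ⇒ −6p = -3 ⇒ p = 1/2, and the value is (-3)·(1/2) + 9 = 15/2.
For Player II: with q = P(X), equating A's and B's payoffs gives −3q + 9 = 3q + 6 ⇒ q = 1/2.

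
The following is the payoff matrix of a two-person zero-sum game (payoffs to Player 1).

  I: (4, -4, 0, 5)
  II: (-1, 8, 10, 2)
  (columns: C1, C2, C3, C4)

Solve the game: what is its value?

28/17

Row minima: I → -4, II → -1; maximin = -1.
Column maxima: C1 → 4, C2 → 8, C3 → 10, C4 → 5; minimax = 4.
-1 ≠ 4, so there is no saddle point; optimal play is mixed.
C3 is strictly dominated by C2 (it gives Player 1 strictly more in every row), so Player 2 never plays it.
C4 is strictly dominated by C1 (it gives Player 1 strictly more in every row), so Player 2 never plays it.
On the remaining 2×2 (I, II vs C1, C2):
Let Player 1 play I with probability p. Expected payoff against C1: 4p + (-1)(1−p) = 5p − 1; against C2: (-4)p + 8(1−p) = −12p + 8.
Setting these equal: 5p − 1 = −12p + 8 ⇒ 17p = 9 ⇒ p = 9/17, and the value is (5)·(9/17) − 1 = 28/17.
For Player 2: with q = P(C1), equating I's and II's payoffs gives 8q − 4 = −9q + 8 ⇒ q = 12/17.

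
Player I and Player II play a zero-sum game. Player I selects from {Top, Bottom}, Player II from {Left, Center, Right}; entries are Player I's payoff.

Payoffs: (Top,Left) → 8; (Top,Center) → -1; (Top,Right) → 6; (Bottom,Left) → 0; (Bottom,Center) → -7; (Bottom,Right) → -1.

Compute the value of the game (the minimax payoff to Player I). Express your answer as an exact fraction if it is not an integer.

Row minima: Top → -1, Bottom → -7; maximin = -1.
Column maxima: Left → 8, Center → -1, Right → 6; minimax = -1.
Since maximin = minimax = -1, there is a saddle point and the value is -1.

-1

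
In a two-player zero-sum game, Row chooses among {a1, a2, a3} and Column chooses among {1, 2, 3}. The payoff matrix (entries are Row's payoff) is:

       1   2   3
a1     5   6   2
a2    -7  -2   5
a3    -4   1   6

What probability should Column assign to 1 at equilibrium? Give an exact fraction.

4/13

Row minima: a1 → 2, a2 → -7, a3 → -4; maximin = 2.
Column maxima: 1 → 5, 2 → 6, 3 → 6; minimax = 5.
2 ≠ 5, so there is no saddle point; optimal play is mixed.
a2 is strictly dominated by a3, so Row never plays it.
2 is strictly dominated by 1 (it gives Row strictly more in every row), so Column never plays it.
On the remaining 2×2 (a1, a3 vs 1, 3):
Let Row play a1 with probability p. Expected payoff against 1: 5p + (-4)(1−p) = 9p − 4; against 3: 2p + 6(1−p) = −4p + 6.
Setting these equal: 9p − 4 = −4p + 6 ⇒ 13p = 10 ⇒ p = 10/13, and the value is (9)·(10/13) − 4 = 38/13.
For Column: with q = P(1), equating a1's and a3's payoffs gives 3q + 2 = −10q + 6 ⇒ q = 4/13.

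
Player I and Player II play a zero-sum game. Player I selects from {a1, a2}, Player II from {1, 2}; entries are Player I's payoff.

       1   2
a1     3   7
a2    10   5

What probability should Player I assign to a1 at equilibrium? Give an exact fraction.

5/9

Row minima: a1 → 3, a2 → 5; maximin = 5.
Column maxima: 1 → 10, 2 → 7; minimax = 7.
5 ≠ 7, so there is no saddle point; optimal play is mixed.
Let Player I play a1 with probability p. Expected payoff against 1: 3p + 10(1−p) = −7p + 10; against 2: 7p + 5(1−p) = 2p + 5.
Setting these equal: −7p + 10 = 2p + 5 ⇒ −9p = -5 ⇒ p = 5/9, and the value is (-7)·(5/9) + 10 = 55/9.
For Player II: with q = P(1), equating a1's and a2's payoffs gives −4q + 7 = 5q + 5 ⇒ q = 2/9.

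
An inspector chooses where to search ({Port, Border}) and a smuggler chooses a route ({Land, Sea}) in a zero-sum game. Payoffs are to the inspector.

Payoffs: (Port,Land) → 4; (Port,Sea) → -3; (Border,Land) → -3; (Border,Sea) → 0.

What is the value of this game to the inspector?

-9/10

Row minima: Port → -3, Border → -3; maximin = -3.
Column maxima: Land → 4, Sea → 0; minimax = 0.
-3 ≠ 0, so there is no saddle point; optimal play is mixed.
Let the inspector play Port with probability p. Expected payoff against Land: 4p + (-3)(1−p) = 7p − 3; against Sea: (-3)p + 0(1−p) = −3p.
Setting these equal: 7p − 3 = −3p ⇒ 10p = 3 ⇒ p = 3/10, and the value is (7)·(3/10) − 3 = -9/10.
For the smuggler: with q = P(Land), equating Port's and Border's payoffs gives 7q − 3 = −3q ⇒ q = 3/10.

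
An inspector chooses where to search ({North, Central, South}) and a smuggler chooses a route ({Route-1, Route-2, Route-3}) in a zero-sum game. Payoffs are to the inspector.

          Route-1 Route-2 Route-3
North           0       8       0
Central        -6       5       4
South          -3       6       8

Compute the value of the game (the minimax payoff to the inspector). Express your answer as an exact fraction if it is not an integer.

Row minima: North → 0, Central → -6, South → -3; maximin = 0.
Column maxima: Route-1 → 0, Route-2 → 8, Route-3 → 8; minimax = 0.
Since maximin = minimax = 0, there is a saddle point and the value is 0.

0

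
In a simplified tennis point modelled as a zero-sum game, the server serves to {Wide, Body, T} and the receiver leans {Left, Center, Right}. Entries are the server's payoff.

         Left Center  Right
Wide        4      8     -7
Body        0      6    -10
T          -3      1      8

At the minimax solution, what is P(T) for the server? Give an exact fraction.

Row minima: Wide → -7, Body → -10, T → -3; maximin = -3.
Column maxima: Left → 4, Center → 8, Right → 8; minimax = 4.
-3 ≠ 4, so there is no saddle point; optimal play is mixed.
Body is strictly dominated by Wide, so the server never plays it.
Center is strictly dominated by Left (it gives the server strictly more in every row), so the receiver never plays it.
On the remaining 2×2 (Wide, T vs Left, Right):
Let the server play Wide with probability p. Expected payoff against Left: 4p + (-3)(1−p) = 7p − 3; against Right: (-7)p + 8(1−p) = −15p + 8.
Setting these equal: 7p − 3 = −15p + 8 ⇒ 22p = 11 ⇒ p = 1/2, and the value is (7)·(1/2) − 3 = 1/2.
For the receiver: with q = P(Left), equating Wide's and T's payoffs gives 11q − 7 = −11q + 8 ⇒ q = 15/22.

1/2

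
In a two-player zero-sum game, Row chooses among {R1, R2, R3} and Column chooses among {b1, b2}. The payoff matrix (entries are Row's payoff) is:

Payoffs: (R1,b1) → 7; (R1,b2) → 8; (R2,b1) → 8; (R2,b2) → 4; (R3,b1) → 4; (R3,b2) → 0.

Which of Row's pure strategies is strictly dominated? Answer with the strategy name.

R1 gives a strictly higher payoff than R3 against every column: 7 > 4, 8 > 0.
So R3 is strictly dominated and Row never plays it.

R3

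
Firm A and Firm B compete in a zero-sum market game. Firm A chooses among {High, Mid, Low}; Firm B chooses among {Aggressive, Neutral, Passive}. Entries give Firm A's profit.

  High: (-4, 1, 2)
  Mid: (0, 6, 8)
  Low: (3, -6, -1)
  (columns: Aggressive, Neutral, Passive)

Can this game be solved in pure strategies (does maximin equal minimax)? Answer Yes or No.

No

Row minima: High → -4, Mid → 0, Low → -6; maximin = 0.
Column maxima: Aggressive → 3, Neutral → 6, Passive → 8; minimax = 3.
0 ≠ 3, so no pure-strategy equilibrium exists.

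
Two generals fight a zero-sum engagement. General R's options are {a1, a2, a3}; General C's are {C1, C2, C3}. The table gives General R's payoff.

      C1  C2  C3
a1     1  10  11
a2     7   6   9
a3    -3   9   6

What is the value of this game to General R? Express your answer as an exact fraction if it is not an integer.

Row minima: a1 → 1, a2 → 6, a3 → -3; maximin = 6.
Column maxima: C1 → 7, C2 → 10, C3 → 11; minimax = 7.
6 ≠ 7, so there is no saddle point; optimal play is mixed.
a3 is strictly dominated by a1, so General R never plays it.
C3 is strictly dominated by C1 (it gives General R strictly more in every row), so General C never plays it.
On the remaining 2×2 (a1, a2 vs C1, C2):
Let General R play a1 with probability p. Expected payoff against C1: 1p + 7(1−p) = −6p + 7; against C2: 10p + 6(1−p) = 4p + 6.
Setting these equal: −6p + 7 = 4p + 6 ⇒ −10p = -1 ⇒ p = 1/10, and the value is (-6)·(1/10) + 7 = 32/5.
For General C: with q = P(C1), equating a1's and a2's payoffs gives −9q + 10 = q + 6 ⇒ q = 2/5.

32/5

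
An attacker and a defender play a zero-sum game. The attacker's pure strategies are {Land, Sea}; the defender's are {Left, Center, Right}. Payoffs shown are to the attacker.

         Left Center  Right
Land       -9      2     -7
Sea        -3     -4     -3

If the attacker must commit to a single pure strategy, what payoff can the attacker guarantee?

-4

Row minima: Land → -9, Sea → -4.
The best of these is -4.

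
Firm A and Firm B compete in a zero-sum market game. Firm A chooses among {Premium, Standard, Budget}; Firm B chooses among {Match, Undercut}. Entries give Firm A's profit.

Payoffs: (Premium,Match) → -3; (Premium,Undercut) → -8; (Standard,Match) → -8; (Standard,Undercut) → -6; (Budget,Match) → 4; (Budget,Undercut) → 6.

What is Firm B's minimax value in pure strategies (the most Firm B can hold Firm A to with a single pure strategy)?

4

Column maxima: Match → 4, Undercut → 6.
The smallest of these is 4.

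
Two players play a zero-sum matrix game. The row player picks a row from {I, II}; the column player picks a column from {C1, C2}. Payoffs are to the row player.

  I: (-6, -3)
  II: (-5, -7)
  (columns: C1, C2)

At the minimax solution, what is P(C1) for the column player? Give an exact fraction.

4/5

Row minima: I → -6, II → -7; maximin = -6.
Column maxima: C1 → -5, C2 → -3; minimax = -5.
-6 ≠ -5, so there is no saddle point; optimal play is mixed.
Let the row player play I with probability p. Expected payoff against C1: (-6)p + (-5)(1−p) = −p − 5; against C2: (-3)p + (-7)(1−p) = 4p − 7.
Setting these equal: −p − 5 = 4p − 7 ⇒ −5p = -2 ⇒ p = 2/5, and the value is (-1)·(2/5) − 5 = -27/5.
For the column player: with q = P(C1), equating I's and II's payoffs gives −3q − 3 = 2q − 7 ⇒ q = 4/5.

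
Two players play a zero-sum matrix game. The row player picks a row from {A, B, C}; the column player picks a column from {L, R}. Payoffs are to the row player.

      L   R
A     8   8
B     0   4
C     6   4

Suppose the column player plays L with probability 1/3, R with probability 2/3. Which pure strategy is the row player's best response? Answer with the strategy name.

A

Expected payoff of A: (1/3)·8 + (2/3)·8 = 8.
Expected payoff of B: (1/3)·0 + (2/3)·4 = 8/3.
Expected payoff of C: (1/3)·6 + (2/3)·4 = 14/3.
The largest is 8, so the row player's best response is A.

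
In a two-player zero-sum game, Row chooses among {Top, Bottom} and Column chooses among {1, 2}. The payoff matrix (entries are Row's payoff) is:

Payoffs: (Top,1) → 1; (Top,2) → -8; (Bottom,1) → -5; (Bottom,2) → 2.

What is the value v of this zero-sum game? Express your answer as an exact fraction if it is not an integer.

Row minima: Top → -8, Bottom → -5; maximin = -5.
Column maxima: 1 → 1, 2 → 2; minimax = 1.
-5 ≠ 1, so there is no saddle point; optimal play is mixed.
Let Row play Top with probability p. Expected payoff against 1: 1p + (-5)(1−p) = 6p − 5; against 2: (-8)p + 2(1−p) = −10p + 2.
Setting these equal: 6p − 5 = −10p + 2 ⇒ 16p = 7 ⇒ p = 7/16, and the value is (6)·(7/16) − 5 = -19/8.
For Column: with q = P(1), equating Top's and Bottom's payoffs gives 9q − 8 = −7q + 2 ⇒ q = 5/8.

-19/8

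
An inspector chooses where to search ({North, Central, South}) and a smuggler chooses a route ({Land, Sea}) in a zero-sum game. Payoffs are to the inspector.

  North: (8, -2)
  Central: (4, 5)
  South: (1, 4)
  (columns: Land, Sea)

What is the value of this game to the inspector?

48/11

Row minima: North → -2, Central → 4, South → 1; maximin = 4.
Column maxima: Land → 8, Sea → 5; minimax = 5.
4 ≠ 5, so there is no saddle point; optimal play is mixed.
South is strictly dominated by Central, so the inspector never plays it.
On the remaining 2×2 (North, Central vs Land, Sea):
Let the inspector play North with probability p. Expected payoff against Land: 8p + 4(1−p) = 4p + 4; against Sea: (-2)p + 5(1−p) = −7p + 5.
Setting these equal: 4p + 4 = −7p + 5 ⇒ 11p = 1 ⇒ p = 1/11, and the value is (4)·(1/11) + 4 = 48/11.
For the smuggler: with q = P(Land), equating North's and Central's payoffs gives 10q − 2 = −q + 5 ⇒ q = 7/11.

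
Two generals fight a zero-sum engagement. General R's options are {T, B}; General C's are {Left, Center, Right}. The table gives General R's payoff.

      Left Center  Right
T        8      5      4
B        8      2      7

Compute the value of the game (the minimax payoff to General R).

9/2

Row minima: T → 4, B → 2; maximin = 4.
Column maxima: Left → 8, Center → 5, Right → 7; minimax = 5.
4 ≠ 5, so there is no saddle point; optimal play is mixed.
Left is strictly dominated by Center (it gives General R strictly more in every row), so General C never plays it.
On the remaining 2×2 (T, B vs Center, Right):
Let General R play T with probability p. Expected payoff against Center: 5p + 2(1−p) = 3p + 2; against Right: 4p + 7(1−p) = −3p + 7.
Setting these equal: 3p + 2 = −3p + 7 ⇒ 6p = 5 ⇒ p = 5/6, and the value is (3)·(5/6) + 2 = 9/2.
For General C: with q = P(Center), equating T's and B's payoffs gives q + 4 = −5q + 7 ⇒ q = 1/2.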